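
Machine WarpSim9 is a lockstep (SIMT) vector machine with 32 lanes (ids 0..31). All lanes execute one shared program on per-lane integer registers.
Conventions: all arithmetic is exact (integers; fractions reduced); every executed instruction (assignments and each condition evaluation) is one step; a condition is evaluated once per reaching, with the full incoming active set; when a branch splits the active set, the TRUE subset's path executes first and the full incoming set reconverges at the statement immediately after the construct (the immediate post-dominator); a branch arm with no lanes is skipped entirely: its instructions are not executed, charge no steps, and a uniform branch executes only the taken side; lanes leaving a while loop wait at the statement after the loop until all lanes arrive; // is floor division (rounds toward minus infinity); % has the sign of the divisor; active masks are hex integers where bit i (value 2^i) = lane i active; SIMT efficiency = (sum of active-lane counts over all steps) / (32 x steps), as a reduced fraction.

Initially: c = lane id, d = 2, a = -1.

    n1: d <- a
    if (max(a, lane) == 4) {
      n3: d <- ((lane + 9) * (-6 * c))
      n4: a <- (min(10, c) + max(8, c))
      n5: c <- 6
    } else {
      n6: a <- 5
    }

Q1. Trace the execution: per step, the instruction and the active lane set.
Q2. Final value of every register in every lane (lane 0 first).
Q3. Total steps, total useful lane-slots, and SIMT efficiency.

step 0: d <- a                       0xffffffff
step 1: eval (max(a, lane) == 4)     0xffffffff
step 2: d <- ((lane + 9) * (-6 * c)) 0x00000010
step 3: a <- (min(10, c) + max(8, c)) 0x00000010
step 4: c <- 6                       0x00000010
step 5: a <- 5                       0xffffffef

Answer: 6 steps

c: 0,1,2,3,6,5,6,7,8,9,10,11,12,13,14,15,16,17,18,19,20,21,22,23,24,25,26,27,28,29,30,31
d: -1,-1,-1,-1,-312,-1,-1,-1,-1,-1,-1,-1,-1,-1,-1,-1,-1,-1,-1,-1,-1,-1,-1,-1,-1,-1,-1,-1,-1,-1,-1,-1
a: 5,5,5,5,12,5,5,5,5,5,5,5,5,5,5,5,5,5,5,5,5,5,5,5,5,5,5,5,5,5,5,5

steps = 6; useful = 98; efficiency = 98/192 = 49/96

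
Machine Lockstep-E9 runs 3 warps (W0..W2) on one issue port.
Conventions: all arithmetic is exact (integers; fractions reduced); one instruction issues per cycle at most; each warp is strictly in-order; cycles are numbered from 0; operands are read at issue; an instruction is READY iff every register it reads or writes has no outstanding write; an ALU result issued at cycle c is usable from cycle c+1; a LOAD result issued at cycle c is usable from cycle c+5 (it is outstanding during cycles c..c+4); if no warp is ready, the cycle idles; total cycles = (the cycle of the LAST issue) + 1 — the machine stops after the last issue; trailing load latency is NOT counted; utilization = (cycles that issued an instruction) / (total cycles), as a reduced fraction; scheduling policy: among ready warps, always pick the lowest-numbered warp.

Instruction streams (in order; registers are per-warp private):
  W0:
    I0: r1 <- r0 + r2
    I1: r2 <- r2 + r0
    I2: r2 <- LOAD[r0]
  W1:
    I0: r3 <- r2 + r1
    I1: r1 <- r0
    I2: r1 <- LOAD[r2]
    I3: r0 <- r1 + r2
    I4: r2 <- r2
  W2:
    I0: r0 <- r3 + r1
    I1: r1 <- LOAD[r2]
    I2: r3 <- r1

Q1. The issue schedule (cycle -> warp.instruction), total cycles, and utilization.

cycle 0: W0.I0
cycle 1: W0.I1
cycle 2: W0.I2
cycle 3: W1.I0
cycle 4: W1.I1
cycle 5: W1.I2
cycle 6: W2.I0
cycle 7: W2.I1
cycle 8: idle
cycle 9: idle
cycle 10: W1.I3
cycle 11: W1.I4
cycle 12: W2.I2

Answer: 13 cycles, utilization 11/13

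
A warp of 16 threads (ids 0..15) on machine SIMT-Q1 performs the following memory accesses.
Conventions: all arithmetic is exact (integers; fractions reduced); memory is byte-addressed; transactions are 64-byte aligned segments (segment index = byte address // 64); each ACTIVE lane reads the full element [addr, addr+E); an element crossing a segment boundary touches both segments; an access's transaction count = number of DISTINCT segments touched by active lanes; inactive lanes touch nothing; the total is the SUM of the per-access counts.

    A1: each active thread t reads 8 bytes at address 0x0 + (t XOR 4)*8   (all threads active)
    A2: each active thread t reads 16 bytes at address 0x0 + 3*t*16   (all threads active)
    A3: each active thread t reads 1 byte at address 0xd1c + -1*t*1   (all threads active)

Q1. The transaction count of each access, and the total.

A1: 2 transactions
A2: 12 transactions
A3: 1 transaction

Answer: 2,12,1; total 15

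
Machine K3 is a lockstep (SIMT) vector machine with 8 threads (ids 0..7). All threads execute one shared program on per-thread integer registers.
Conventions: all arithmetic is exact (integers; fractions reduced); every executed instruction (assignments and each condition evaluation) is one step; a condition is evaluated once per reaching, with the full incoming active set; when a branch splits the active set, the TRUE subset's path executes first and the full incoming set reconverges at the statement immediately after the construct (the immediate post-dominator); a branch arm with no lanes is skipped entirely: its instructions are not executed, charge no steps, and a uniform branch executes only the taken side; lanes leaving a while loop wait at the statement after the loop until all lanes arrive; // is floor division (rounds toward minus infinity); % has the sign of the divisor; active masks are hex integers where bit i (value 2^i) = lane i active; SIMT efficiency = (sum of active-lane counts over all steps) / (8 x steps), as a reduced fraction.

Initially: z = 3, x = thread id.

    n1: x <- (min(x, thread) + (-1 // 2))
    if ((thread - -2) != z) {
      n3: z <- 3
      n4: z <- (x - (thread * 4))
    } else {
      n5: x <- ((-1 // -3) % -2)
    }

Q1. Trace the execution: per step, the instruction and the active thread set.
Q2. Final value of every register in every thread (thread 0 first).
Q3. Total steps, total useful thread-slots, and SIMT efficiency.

step 0: x <- (min(x, thread) + (-1 // 2)) 0xff
step 1: eval ((thread - -2) != z)    0xff
step 2: z <- 3                       0xfd
step 3: z <- (x - (thread * 4))      0xfd
step 4: x <- ((-1 // -3) % -2)       0x02

Answer: 5 steps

z: -1,3,-7,-10,-13,-16,-19,-22
x: -1,0,1,2,3,4,5,6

steps = 5; useful = 31; efficiency = 31/40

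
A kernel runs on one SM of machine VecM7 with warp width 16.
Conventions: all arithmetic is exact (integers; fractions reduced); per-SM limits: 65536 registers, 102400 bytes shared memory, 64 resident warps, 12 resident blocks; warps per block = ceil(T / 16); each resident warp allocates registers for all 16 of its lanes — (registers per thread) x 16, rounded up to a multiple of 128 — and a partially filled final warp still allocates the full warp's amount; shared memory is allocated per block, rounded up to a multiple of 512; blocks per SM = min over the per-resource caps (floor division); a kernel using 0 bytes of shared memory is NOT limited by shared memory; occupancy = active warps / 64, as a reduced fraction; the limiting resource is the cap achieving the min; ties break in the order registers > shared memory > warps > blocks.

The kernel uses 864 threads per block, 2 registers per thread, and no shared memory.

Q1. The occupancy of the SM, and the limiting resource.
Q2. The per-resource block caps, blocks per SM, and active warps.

Answer: occupancy 27/32, limited by warps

registers: 9 blocks
shared memory: no limit (kernel uses none)
warps: 1 block
blocks: 12 blocks

Answer: 1 block, 54 active warps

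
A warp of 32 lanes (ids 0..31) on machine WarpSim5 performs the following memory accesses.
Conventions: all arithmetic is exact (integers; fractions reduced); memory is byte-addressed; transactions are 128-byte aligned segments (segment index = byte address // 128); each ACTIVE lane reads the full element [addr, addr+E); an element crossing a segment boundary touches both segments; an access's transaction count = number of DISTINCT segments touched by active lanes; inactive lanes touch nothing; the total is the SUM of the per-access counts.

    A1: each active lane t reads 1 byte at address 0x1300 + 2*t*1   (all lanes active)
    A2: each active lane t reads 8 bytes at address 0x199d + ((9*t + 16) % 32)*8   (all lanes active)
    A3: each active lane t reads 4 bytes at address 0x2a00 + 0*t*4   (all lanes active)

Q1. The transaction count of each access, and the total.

A1: 1 transaction
A2: 3 transactions
A3: 1 transaction

Answer: 1,3,1; total 5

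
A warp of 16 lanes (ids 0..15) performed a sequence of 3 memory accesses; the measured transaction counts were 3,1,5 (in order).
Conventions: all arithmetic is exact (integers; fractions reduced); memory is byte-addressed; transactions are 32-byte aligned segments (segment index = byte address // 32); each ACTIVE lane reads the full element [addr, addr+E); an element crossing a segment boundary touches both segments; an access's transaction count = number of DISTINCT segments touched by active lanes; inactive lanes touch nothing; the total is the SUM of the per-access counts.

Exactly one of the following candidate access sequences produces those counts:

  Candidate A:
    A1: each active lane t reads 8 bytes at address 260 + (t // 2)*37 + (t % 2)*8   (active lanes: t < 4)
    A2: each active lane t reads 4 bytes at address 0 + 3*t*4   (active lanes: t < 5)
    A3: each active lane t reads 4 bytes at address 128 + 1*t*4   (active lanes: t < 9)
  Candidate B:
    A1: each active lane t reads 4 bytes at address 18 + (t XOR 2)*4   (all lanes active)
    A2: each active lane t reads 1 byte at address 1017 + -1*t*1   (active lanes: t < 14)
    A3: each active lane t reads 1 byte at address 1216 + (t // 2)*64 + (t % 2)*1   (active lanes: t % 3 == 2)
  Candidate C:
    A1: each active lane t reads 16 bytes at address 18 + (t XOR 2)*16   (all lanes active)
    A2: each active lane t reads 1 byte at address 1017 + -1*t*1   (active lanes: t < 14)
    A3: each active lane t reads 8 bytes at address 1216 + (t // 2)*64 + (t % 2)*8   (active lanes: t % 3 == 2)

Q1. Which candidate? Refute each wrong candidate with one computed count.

A: A1 gives 2 transactions, not 3
C: A1 gives 9 transactions, not 3
B: all counts match (3,1,5)

Answer: B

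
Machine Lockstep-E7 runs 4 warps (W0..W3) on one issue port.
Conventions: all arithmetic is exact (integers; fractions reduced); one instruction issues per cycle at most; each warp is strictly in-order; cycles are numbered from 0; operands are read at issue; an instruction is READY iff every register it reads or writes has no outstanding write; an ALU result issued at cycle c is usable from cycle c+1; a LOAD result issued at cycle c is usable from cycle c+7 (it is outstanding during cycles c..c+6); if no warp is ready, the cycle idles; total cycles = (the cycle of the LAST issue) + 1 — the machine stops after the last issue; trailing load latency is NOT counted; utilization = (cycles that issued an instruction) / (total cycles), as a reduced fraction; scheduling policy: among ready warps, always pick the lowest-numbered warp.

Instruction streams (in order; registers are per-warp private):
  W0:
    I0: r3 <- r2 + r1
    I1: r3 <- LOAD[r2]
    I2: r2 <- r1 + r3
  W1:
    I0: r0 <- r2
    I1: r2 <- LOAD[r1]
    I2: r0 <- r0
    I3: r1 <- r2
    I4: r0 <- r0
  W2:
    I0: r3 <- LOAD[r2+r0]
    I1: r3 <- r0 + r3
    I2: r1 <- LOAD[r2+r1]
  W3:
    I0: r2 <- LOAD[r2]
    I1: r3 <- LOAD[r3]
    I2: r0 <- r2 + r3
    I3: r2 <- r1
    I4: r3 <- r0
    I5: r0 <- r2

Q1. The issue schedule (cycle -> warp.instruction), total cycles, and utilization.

cycle 0: W0.I0
cycle 1: W0.I1
cycle 2: W1.I0
cycle 3: W1.I1
cycle 4: W1.I2
cycle 5: W2.I0
cycle 6: W3.I0
cycle 7: W3.I1
cycle 8: W0.I2
cycle 9: idle
cycle 10: W1.I3
cycle 11: W1.I4
cycle 12: W2.I1
cycle 13: W2.I2
cycle 14: W3.I2
cycle 15: W3.I3
cycle 16: W3.I4
cycle 17: W3.I5

Answer: 18 cycles, utilization 17/18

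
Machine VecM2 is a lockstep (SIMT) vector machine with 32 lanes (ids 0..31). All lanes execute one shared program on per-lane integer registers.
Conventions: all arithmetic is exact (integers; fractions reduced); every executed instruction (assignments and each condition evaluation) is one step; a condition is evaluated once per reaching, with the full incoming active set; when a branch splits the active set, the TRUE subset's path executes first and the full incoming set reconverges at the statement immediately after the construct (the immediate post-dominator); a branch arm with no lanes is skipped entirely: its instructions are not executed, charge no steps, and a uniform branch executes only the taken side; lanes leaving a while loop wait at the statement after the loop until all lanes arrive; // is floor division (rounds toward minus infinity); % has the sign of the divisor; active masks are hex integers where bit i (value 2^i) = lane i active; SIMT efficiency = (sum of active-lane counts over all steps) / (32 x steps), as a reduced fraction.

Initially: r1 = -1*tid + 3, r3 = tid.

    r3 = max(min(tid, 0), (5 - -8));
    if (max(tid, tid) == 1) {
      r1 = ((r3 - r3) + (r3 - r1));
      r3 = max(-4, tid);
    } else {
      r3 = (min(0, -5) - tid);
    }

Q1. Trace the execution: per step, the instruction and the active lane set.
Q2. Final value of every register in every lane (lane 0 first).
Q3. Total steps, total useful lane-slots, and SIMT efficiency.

step 0: r3 <- max(min(tid, 0), (5 - -8)) 0xffffffff
step 1: eval (max(tid, tid) == 1)    0xffffffff
step 2: r1 <- ((r3 - r3) + (r3 - r1)) 0x00000002
step 3: r3 <- max(-4, tid)           0x00000002
step 4: r3 <- (min(0, -5) - tid)     0xfffffffd

Answer: 5 steps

r1: 3,11,1,0,-1,-2,-3,-4,-5,-6,-7,-8,-9,-10,-11,-12,-13,-14,-15,-16,-17,-18,-19,-20,-21,-22,-23,-24,-25,-26,-27,-28
r3: -5,1,-7,-8,-9,-10,-11,-12,-13,-14,-15,-16,-17,-18,-19,-20,-21,-22,-23,-24,-25,-26,-27,-28,-29,-30,-31,-32,-33,-34,-35,-36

steps = 5; useful = 97; efficiency = 97/160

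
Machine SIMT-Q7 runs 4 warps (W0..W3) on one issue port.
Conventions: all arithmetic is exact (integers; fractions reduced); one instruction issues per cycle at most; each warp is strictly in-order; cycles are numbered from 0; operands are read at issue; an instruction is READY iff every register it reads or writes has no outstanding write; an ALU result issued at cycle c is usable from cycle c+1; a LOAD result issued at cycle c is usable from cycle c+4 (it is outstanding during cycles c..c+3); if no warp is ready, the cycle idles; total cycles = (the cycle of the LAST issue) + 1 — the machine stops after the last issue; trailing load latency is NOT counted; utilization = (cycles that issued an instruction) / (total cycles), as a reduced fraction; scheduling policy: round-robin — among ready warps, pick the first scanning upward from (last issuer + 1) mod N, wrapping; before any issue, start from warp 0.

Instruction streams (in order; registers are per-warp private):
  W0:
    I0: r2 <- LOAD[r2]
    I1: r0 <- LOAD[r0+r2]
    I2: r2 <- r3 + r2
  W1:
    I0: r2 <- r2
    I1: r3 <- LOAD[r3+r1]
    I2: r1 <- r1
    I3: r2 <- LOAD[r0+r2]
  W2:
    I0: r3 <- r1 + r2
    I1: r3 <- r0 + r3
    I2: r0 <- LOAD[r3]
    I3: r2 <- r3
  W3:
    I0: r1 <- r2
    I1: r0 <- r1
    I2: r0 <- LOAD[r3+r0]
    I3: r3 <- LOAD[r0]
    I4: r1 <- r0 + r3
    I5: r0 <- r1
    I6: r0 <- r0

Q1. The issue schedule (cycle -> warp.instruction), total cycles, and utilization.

cycle 0: W0.I0
cycle 1: W1.I0
cycle 2: W2.I0
cycle 3: W3.I0
cycle 4: W0.I1
cycle 5: W1.I1
cycle 6: W2.I1
cycle 7: W3.I1
cycle 8: W0.I2
cycle 9: W1.I2
cycle 10: W2.I2
cycle 11: W3.I2
cycle 12: W1.I3
cycle 13: W2.I3
cycle 14: idle
cycle 15: W3.I3
cycle 16: idle
cycle 17: idle
cycle 18: idle
cycle 19: W3.I4
cycle 20: W3.I5
cycle 21: W3.I6

Answer: 22 cycles, utilization 9/11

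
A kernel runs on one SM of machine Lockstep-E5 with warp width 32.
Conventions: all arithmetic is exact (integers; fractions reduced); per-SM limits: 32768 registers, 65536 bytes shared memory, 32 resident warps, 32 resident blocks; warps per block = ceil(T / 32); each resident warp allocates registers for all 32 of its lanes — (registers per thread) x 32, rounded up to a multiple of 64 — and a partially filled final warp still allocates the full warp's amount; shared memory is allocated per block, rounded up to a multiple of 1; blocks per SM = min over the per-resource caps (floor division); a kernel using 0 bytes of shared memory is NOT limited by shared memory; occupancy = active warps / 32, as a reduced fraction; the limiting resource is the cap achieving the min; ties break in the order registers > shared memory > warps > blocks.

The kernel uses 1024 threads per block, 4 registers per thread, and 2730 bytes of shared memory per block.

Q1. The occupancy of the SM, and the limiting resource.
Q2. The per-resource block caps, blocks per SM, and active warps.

Answer: occupancy 1, limited by warps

registers: 8 blocks
shared memory: 24 blocks
warps: 1 block
blocks: 32 blocks

Answer: 1 block, 32 active warps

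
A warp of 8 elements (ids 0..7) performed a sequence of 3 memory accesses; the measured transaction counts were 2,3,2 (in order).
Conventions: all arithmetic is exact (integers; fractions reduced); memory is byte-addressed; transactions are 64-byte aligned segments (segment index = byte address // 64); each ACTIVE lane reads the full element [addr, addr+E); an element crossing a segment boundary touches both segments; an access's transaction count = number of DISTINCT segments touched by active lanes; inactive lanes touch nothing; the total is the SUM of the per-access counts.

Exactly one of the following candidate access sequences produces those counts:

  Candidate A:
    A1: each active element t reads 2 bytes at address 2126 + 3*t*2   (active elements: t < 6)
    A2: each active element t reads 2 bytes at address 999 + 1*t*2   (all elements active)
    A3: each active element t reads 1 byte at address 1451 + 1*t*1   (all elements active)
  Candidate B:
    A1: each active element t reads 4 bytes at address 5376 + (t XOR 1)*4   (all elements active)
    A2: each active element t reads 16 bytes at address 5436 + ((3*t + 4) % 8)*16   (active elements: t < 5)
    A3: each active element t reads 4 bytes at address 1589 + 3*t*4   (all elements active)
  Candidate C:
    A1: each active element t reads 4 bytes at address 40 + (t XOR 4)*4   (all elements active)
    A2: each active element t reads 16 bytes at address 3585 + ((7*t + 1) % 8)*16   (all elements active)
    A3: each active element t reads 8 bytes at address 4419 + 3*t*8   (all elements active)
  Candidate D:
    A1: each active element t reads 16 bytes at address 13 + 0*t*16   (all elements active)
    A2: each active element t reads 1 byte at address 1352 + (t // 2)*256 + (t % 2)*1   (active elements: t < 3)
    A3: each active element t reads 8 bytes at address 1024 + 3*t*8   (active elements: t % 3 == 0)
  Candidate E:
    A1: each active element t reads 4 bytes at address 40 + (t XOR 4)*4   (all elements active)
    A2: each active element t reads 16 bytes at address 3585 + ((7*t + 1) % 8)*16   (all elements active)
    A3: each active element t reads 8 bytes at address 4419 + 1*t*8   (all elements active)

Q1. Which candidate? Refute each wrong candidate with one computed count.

A: A1 gives 1 transaction, not 2
B: A1 gives 1 transaction, not 2
C: A3 gives 3 transactions, not 2
D: A1 gives 1 transaction, not 2
E: all counts match (2,3,2)

Answer: E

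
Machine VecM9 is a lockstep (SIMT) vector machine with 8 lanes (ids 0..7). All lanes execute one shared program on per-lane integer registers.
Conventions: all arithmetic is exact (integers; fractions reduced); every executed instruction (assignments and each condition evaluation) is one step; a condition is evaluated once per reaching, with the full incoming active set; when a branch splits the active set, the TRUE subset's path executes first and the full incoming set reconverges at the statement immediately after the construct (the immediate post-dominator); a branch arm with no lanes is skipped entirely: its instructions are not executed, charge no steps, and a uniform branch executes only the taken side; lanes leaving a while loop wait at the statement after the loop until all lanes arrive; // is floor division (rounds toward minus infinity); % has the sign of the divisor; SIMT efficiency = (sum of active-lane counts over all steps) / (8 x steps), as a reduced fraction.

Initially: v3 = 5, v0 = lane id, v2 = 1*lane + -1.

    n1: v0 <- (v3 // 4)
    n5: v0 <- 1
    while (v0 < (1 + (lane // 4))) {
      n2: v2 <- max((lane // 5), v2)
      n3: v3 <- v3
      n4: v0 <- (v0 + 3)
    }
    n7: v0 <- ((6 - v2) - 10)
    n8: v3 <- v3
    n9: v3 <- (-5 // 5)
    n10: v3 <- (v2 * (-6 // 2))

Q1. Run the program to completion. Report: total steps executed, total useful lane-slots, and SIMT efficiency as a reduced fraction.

Answer: 11 steps, 72 useful, 9/11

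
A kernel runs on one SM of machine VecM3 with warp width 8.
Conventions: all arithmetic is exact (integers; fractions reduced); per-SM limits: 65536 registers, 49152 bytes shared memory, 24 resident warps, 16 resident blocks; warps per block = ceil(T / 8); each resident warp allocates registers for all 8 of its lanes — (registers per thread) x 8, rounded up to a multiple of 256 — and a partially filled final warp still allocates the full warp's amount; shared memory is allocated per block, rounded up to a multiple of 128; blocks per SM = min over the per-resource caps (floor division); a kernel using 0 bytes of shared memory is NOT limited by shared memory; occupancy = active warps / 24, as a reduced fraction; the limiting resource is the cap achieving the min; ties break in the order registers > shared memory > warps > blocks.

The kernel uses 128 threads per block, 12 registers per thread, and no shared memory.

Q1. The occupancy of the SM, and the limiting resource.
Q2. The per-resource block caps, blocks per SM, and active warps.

Answer: occupancy 2/3, limited by warps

registers: 16 blocks
shared memory: no limit (kernel uses none)
warps: 1 block
blocks: 16 blocks

Answer: 1 block, 16 active warps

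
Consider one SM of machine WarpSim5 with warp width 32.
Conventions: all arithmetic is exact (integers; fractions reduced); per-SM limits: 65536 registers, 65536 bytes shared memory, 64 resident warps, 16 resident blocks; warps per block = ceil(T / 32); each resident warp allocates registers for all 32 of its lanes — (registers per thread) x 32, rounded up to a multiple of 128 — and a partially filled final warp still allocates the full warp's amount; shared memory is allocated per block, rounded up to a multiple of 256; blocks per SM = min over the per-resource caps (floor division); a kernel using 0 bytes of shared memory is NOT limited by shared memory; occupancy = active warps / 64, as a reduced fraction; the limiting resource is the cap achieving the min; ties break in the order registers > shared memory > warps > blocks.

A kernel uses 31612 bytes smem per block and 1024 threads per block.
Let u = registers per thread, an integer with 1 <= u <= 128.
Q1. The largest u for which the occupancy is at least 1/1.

Answer: u = 32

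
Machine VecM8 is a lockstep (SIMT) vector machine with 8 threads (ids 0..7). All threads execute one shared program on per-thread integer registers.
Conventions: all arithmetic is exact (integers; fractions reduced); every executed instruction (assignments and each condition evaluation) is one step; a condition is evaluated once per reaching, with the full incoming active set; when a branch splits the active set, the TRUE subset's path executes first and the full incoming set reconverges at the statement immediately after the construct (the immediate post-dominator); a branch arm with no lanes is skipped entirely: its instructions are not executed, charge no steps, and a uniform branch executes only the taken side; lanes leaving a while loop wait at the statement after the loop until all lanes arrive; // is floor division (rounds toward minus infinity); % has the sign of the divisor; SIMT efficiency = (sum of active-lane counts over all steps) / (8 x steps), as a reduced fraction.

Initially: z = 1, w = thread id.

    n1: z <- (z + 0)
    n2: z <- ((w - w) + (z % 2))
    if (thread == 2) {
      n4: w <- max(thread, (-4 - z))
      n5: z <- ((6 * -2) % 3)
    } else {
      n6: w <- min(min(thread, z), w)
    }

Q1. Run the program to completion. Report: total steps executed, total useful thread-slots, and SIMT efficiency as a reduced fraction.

Answer: 6 steps, 33 useful, 11/16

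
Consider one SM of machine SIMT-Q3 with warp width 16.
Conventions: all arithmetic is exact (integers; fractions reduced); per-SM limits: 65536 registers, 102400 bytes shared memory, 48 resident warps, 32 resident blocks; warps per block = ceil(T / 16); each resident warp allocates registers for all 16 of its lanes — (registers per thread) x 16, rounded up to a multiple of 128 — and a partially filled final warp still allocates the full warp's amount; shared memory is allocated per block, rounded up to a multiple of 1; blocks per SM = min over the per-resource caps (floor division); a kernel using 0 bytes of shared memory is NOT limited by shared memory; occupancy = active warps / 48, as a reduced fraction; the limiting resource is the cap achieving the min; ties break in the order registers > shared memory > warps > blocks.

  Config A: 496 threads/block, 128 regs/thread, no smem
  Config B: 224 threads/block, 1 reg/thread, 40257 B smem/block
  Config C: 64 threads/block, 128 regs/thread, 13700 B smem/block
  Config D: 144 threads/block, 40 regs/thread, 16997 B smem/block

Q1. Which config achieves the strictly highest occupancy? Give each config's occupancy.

occupancies: A 31/48, B 7/12, C 7/12, D 15/16

Answer: D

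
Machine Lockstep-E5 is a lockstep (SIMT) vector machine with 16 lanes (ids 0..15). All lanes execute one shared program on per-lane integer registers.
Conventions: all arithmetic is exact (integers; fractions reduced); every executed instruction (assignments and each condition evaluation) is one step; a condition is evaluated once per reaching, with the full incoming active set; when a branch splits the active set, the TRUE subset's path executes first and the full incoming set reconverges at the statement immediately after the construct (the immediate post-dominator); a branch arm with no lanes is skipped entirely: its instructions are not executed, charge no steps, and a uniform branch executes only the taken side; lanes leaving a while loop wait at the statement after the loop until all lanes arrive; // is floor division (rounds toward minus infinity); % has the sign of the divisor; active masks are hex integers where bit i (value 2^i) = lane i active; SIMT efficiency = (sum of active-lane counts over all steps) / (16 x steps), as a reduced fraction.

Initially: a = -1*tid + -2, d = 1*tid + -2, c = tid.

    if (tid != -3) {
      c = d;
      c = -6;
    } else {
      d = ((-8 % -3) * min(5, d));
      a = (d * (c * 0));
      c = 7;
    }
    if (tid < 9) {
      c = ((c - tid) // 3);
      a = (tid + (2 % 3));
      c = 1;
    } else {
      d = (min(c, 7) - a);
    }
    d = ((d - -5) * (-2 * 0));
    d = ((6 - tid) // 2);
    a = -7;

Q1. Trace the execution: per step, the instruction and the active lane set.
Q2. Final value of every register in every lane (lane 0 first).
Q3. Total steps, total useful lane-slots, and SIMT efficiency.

step 0: eval (tid != -3)             0xffff
step 1: c <- d                       0xffff
step 2: c <- -6                      0xffff
step 3: eval (tid < 9)               0xffff
step 4: c <- ((c - tid) // 3)        0x01ff
step 5: a <- (tid + (2 % 3))         0x01ff
step 6: c <- 1                       0x01ff
step 7: d <- (min(c, 7) - a)         0xfe00
step 8: d <- ((d - -5) * (-2 * 0))   0xffff
step 9: d <- ((6 - tid) // 2)        0xffff
step 10: a <- -7                      0xffff

Answer: 11 steps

a: -7,-7,-7,-7,-7,-7,-7,-7,-7,-7,-7,-7,-7,-7,-7,-7
d: 3,2,2,1,1,0,0,-1,-1,-2,-2,-3,-3,-4,-4,-5
c: 1,1,1,1,1,1,1,1,1,-6,-6,-6,-6,-6,-6,-6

steps = 11; useful = 146; efficiency = 146/176 = 73/88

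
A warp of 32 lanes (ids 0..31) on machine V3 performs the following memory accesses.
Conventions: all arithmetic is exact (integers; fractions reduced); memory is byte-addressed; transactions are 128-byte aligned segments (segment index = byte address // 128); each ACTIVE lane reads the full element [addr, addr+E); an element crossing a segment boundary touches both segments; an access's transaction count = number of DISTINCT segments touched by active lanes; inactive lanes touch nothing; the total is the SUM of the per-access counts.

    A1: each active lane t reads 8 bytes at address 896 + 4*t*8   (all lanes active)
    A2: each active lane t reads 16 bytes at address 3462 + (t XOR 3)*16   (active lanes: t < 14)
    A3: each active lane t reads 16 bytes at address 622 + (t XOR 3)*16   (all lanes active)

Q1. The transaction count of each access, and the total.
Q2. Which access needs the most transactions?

A1: 8 transactions
A2: 3 transactions
A3: 5 transactions

Answer: 8,3,5; total 16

Answer: A1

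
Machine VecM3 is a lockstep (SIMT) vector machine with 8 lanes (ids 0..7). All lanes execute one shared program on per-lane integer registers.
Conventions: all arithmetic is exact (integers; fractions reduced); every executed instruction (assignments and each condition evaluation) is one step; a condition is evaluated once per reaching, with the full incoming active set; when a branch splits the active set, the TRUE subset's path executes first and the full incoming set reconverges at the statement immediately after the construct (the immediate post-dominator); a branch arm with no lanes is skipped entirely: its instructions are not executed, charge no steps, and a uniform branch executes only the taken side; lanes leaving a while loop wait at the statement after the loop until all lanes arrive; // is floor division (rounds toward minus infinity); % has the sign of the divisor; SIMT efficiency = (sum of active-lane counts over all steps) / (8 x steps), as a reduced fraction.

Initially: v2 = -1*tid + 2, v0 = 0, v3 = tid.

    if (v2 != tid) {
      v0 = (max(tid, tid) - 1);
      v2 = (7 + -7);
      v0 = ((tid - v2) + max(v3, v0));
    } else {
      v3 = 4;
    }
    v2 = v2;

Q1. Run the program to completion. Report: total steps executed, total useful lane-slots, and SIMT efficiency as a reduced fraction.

Answer: 6 steps, 38 useful, 19/24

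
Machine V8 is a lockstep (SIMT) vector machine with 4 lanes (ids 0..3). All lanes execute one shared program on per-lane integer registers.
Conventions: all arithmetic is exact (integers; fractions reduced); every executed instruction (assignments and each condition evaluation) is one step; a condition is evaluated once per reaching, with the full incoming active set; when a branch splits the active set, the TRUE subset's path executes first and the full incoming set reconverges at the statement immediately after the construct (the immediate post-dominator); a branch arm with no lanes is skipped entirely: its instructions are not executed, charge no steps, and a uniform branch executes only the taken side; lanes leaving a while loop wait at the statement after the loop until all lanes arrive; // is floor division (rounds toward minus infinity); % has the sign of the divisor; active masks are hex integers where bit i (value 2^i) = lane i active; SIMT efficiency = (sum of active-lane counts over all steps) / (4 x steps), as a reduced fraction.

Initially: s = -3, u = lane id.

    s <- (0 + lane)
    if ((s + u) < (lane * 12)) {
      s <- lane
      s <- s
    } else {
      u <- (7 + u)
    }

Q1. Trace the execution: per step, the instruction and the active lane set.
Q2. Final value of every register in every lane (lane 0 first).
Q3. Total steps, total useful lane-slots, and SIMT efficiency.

step 0: s <- (0 + lane)              0xf
step 1: eval ((s + u) < (lane * 12)) 0xf
step 2: s <- lane                    0xe
step 3: s <- s                       0xe
step 4: u <- (7 + u)                 0x1

Answer: 5 steps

s: 0,1,2,3
u: 7,1,2,3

steps = 5; useful = 15; efficiency = 15/20 = 3/4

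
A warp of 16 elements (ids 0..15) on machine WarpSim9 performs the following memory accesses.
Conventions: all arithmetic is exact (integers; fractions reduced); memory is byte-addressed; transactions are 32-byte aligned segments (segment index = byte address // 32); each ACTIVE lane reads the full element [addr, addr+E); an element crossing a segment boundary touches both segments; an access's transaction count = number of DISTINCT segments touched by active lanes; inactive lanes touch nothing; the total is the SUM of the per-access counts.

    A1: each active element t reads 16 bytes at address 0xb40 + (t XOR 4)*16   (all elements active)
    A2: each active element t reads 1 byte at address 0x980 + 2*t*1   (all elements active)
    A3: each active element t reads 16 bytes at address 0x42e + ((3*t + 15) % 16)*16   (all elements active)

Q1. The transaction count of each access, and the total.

A1: 8 transactions
A2: 1 transaction
A3: 9 transactions

Answer: 8,1,9; total 18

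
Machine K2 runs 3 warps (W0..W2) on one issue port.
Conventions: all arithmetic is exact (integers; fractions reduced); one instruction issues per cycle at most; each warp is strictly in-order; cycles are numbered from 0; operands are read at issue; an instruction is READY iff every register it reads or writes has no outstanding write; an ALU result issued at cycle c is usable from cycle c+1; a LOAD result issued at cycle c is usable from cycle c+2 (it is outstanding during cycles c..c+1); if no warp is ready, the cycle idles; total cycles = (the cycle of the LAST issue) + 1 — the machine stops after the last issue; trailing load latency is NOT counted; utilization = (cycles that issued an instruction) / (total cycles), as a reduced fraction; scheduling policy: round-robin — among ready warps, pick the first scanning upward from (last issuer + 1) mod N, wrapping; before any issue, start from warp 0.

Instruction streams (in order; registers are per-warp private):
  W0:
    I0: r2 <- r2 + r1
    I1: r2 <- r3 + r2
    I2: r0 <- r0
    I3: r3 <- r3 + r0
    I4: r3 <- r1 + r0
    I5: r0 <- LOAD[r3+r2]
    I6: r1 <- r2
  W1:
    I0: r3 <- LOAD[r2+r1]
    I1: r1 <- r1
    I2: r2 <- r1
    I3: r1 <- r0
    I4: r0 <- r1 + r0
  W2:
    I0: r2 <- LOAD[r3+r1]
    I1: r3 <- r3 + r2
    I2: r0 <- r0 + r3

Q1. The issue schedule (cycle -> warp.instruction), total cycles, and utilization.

cycle 0: W0.I0
cycle 1: W1.I0
cycle 2: W2.I0
cycle 3: W0.I1
cycle 4: W1.I1
cycle 5: W2.I1
cycle 6: W0.I2
cycle 7: W1.I2
cycle 8: W2.I2
cycle 9: W0.I3
cycle 10: W1.I3
cycle 11: W0.I4
cycle 12: W1.I4
cycle 13: W0.I5
cycle 14: W0.I6

Answer: 15 cycles, utilization 1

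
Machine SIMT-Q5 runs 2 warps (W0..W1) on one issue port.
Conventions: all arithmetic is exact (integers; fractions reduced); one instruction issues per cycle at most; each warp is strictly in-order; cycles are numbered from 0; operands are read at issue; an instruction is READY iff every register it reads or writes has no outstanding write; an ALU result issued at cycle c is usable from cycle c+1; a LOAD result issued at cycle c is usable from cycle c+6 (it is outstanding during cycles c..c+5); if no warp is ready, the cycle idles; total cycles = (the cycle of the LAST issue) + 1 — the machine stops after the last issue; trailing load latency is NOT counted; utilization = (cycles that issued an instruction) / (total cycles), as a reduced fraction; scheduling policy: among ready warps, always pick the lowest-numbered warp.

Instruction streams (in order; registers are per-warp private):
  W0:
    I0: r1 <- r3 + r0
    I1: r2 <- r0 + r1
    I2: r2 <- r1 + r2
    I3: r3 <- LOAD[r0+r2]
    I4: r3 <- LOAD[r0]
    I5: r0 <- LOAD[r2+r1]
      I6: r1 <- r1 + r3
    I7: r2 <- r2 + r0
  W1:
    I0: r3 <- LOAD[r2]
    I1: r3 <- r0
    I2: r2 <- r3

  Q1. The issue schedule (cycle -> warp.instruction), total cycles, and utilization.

cycle 0: W0.I0
cycle 1: W0.I1
cycle 2: W0.I2
cycle 3: W0.I3
cycle 4: W1.I0
cycle 5: idle
cycle 6: idle
cycle 7: idle
cycle 8: idle
cycle 9: W0.I4
cycle 10: W0.I5
cycle 11: W1.I1
cycle 12: W1.I2
cycle 13: idle
cycle 14: idle
cycle 15: W0.I6
cycle 16: W0.I7

Answer: 17 cycles, utilization 11/17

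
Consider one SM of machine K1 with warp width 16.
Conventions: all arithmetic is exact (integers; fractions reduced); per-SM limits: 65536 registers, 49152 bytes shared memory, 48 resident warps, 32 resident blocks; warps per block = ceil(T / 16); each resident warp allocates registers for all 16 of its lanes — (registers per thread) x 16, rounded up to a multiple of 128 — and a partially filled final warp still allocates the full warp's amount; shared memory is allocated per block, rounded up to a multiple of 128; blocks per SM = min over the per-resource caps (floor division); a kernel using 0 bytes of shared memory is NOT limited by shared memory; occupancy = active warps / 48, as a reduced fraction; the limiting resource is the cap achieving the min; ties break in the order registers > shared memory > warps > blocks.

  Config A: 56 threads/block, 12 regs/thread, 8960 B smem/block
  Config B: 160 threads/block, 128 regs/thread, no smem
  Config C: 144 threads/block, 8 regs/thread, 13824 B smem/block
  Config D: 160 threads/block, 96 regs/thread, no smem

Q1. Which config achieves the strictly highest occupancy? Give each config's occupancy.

occupancies: A 5/12, B 5/8, C 9/16, D 5/6

Answer: D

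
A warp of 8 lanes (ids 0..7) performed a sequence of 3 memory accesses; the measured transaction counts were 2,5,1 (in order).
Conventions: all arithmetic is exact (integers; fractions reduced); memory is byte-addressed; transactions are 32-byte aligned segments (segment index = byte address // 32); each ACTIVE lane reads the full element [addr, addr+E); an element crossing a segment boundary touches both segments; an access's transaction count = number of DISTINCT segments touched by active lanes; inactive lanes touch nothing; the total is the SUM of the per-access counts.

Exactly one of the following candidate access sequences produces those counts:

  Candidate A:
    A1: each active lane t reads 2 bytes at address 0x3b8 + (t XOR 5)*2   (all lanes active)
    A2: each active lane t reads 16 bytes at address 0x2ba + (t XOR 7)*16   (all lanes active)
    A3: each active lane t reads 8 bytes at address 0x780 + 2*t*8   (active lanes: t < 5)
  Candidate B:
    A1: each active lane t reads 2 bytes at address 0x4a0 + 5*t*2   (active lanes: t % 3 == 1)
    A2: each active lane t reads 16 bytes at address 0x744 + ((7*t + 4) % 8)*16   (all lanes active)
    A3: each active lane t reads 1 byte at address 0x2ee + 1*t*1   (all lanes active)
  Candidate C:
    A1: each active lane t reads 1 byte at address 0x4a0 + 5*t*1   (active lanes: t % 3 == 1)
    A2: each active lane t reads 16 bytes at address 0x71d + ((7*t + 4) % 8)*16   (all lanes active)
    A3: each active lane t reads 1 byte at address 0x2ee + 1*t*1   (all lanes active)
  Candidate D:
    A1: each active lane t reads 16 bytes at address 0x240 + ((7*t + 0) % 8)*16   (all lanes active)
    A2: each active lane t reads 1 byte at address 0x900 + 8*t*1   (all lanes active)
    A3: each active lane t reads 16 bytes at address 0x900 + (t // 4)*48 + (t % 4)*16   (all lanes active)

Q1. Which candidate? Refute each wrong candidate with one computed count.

A: A3 gives 3 transactions, not 1
B: A1 gives 3 transactions, not 2
D: A1 gives 4 transactions, not 2
C: all counts match (2,5,1)

Answer: C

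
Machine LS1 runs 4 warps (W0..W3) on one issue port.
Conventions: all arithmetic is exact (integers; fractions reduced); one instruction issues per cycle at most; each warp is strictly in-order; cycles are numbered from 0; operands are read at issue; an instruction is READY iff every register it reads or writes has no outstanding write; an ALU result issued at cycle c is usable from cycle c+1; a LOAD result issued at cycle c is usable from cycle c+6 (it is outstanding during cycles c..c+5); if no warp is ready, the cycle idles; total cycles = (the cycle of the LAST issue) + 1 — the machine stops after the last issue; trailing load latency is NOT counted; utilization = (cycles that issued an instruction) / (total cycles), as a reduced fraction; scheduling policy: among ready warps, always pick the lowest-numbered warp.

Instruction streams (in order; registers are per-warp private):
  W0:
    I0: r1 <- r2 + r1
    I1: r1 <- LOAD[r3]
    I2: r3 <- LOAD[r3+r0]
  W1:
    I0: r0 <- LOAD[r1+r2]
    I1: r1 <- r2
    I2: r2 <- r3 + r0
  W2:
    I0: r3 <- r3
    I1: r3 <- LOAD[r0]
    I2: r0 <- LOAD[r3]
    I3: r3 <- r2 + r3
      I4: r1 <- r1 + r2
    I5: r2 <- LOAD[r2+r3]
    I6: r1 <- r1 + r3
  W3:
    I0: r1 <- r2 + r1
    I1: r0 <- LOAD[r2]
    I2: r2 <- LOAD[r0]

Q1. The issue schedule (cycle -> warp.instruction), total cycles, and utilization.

cycle 0: W0.I0
cycle 1: W0.I1
cycle 2: W0.I2
cycle 3: W1.I0
cycle 4: W1.I1
cycle 5: W2.I0
cycle 6: W2.I1
cycle 7: W3.I0
cycle 8: W3.I1
cycle 9: W1.I2
cycle 10: idle
cycle 11: idle
cycle 12: W2.I2
cycle 13: W2.I3
cycle 14: W2.I4
cycle 15: W2.I5
cycle 16: W2.I6
cycle 17: W3.I2

Answer: 18 cycles, utilization 8/9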